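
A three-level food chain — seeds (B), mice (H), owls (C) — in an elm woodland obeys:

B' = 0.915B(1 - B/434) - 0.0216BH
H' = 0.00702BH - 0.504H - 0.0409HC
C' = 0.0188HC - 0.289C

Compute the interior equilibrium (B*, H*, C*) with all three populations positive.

B* ≈ 277, H* ≈ 15.4, C* ≈ 35.1

From dC/dt = 0: 0.0188H* = 0.289, so H* = 15.4.
From dB/dt = 0: 0.915(1 - B*/434) = 0.0216·15.4, giving B* = 434·(1 - 0.363) = 277.
From dH/dt = 0: 0.00702·277 - 0.504 = 0.0409C*, so C* = 1.44/0.0409 = 35.1.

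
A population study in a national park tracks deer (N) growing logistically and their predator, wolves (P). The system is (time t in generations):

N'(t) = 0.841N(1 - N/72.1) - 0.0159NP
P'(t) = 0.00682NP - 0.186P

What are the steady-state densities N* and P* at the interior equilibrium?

N* ≈ 27.3, P* ≈ 32.9

From dP/dt = 0 with P > 0: 0.00682N* = 0.186, so N* = 27.3.
Substitute into dN/dt = 0: 0.841(1 - 27.3/72.1) = 0.0159P*.
The bracket is 0.622, giving P* = 0.523/0.0159 = 32.9.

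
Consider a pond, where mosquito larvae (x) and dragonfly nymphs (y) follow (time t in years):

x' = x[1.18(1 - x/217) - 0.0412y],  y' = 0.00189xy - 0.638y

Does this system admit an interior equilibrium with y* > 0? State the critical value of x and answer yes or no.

Threshold x = 338; K < 338, so no, the predator goes extinct.

The predator equation gives dy/dt > 0 only when x > 0.638/0.00189 = 338.
Without the predator, x → K = 217. Since 217 < 338, the predator cannot invade.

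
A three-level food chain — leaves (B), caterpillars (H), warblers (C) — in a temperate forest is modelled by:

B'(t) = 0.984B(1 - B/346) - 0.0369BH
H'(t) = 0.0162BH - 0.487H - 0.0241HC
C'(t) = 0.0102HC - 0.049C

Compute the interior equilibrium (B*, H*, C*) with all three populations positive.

From dC/dt = 0: 0.0102H* = 0.049, so H* = 4.8.
From dB/dt = 0: 0.984(1 - B*/346) = 0.0369·4.8, giving B* = 346·(1 - 0.18) = 284.
From dH/dt = 0: 0.0162·284 - 0.487 = 0.0241C*, so C* = 4.11/0.0241 = 170.

B* ≈ 284, H* ≈ 4.8, C* ≈ 170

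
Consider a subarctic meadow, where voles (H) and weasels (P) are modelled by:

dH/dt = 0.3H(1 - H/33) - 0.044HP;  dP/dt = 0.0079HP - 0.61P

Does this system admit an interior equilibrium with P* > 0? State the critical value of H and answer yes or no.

Threshold H = 77.2; K < 77.2, so no, the predator goes extinct.

The predator equation gives dP/dt > 0 only when H > 0.61/0.0079 = 77.2.
Without the predator, H → K = 33. Since 33 < 77.2, the predator cannot invade.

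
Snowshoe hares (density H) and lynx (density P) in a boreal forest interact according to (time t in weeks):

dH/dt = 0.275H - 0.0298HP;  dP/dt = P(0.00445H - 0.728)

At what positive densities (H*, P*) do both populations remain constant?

H* ≈ 164, P* ≈ 9.23

Set dP/dt = 0 with P > 0: 0.00445H - 0.728 = 0, so H* = 0.728/0.00445 = 164.
Set dH/dt = 0 with H > 0: 0.275 - 0.0298P = 0, so P* = 0.275/0.0298 = 9.23.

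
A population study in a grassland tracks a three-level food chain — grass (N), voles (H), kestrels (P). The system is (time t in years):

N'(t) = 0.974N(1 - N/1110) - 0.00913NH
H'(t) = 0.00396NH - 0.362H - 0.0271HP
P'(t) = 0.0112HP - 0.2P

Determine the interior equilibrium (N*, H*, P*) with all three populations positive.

From dP/dt = 0: 0.0112H* = 0.2, so H* = 17.9.
From dN/dt = 0: 0.974(1 - N*/1110) = 0.00913·17.9, giving N* = 1110·(1 - 0.167) = 924.
From dH/dt = 0: 0.00396·924 - 0.362 = 0.0271P*, so P* = 3.3/0.0271 = 122.

N* ≈ 924, H* ≈ 17.9, P* ≈ 122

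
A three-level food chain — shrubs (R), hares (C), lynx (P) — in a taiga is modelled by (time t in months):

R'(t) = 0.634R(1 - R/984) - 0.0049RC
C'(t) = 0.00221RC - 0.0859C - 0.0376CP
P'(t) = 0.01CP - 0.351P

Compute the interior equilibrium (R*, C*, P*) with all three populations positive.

From dP/dt = 0: 0.01C* = 0.351, so C* = 35.1.
From dR/dt = 0: 0.634(1 - R*/984) = 0.0049·35.1, giving R* = 984·(1 - 0.271) = 717.
From dC/dt = 0: 0.00221·717 - 0.0859 = 0.0376P*, so P* = 1.5/0.0376 = 39.9.

R* ≈ 717, C* ≈ 35.1, P* ≈ 39.9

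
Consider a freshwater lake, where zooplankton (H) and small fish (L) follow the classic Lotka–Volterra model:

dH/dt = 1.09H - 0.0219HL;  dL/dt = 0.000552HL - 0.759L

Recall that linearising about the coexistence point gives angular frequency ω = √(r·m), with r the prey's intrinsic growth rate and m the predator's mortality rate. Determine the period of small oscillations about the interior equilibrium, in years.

Here r = 1.09 and m = 0.759, so r·m = 0.827.
ω = √0.827 = 0.91 per year, hence T = 2π/ω ≈ 6.91 years.

T ≈ 6.91 years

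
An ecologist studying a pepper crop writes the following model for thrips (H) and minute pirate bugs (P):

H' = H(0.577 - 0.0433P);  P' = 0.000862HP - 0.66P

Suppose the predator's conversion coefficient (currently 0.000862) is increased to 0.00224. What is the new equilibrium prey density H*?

At the interior fixed point, setting dP/dt = 0 with P > 0 fixes H* = (predator death rate)/(HP coefficient) — independent of the other coefficients.
With the change, H* = 0.66/0.00224 = 295; it falls from 766.

H* ≈ 295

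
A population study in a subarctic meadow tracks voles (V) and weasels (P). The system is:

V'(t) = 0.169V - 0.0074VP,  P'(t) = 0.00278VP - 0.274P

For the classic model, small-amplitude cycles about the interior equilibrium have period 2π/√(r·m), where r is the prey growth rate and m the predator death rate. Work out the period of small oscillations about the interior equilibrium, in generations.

T ≈ 29.2 generations

Here r = 0.169 and m = 0.274, so r·m = 0.0463.
ω = √0.0463 = 0.215 per generation, hence T = 2π/ω ≈ 29.2 generations.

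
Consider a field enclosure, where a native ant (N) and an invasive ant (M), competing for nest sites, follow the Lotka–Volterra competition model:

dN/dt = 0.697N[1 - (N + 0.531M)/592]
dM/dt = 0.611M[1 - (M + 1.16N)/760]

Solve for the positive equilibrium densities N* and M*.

N* ≈ 491, M* ≈ 191

Setting both brackets to zero gives the nullclines N + 0.531M = 592 and 1.16N + M = 760.
Substituting M = 760 - 1.16N into the first: N(1 - 0.531·1.16) = 592 - 0.531·760.
So N* = 188/0.384 = 491, and then M* = 760 - 1.16·491 = 191.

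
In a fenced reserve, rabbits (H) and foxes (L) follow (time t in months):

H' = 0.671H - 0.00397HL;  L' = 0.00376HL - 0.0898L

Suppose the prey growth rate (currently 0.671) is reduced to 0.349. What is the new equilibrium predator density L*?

L* ≈ 87.9

At the interior fixed point, setting dH/dt = 0 with H > 0 fixes L* = (prey growth rate)/(HL coefficient) — independent of the other coefficients.
With the change, L* = 0.349/0.00397 = 87.9; it falls from 169.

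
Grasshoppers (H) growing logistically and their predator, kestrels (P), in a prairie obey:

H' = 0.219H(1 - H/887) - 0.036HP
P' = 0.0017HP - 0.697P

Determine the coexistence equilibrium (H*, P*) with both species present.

From dP/dt = 0 with P > 0: 0.0017H* = 0.697, so H* = 410.
Substitute into dH/dt = 0: 0.219(1 - 410/887) = 0.036P*.
The bracket is 0.538, giving P* = 0.118/0.036 = 3.27.

H* ≈ 410, P* ≈ 3.27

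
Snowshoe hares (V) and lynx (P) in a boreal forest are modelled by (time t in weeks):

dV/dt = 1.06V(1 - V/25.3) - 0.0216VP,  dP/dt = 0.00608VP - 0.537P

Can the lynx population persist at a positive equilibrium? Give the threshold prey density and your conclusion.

The predator equation gives dP/dt > 0 only when V > 0.537/0.00608 = 88.3.
Without the predator, V → K = 25.3. Since 25.3 < 88.3, the predator cannot invade.

Threshold V = 88.3; K < 88.3, so no, the predator goes extinct.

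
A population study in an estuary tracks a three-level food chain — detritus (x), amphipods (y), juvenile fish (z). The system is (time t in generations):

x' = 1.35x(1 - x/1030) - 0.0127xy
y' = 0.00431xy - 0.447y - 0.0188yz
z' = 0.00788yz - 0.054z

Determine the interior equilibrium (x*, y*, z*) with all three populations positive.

x* ≈ 964, y* ≈ 6.85, z* ≈ 197

From dz/dt = 0: 0.00788y* = 0.054, so y* = 6.85.
From dx/dt = 0: 1.35(1 - x*/1030) = 0.0127·6.85, giving x* = 1030·(1 - 0.0645) = 964.
From dy/dt = 0: 0.00431·964 - 0.447 = 0.0188z*, so z* = 3.71/0.0188 = 197.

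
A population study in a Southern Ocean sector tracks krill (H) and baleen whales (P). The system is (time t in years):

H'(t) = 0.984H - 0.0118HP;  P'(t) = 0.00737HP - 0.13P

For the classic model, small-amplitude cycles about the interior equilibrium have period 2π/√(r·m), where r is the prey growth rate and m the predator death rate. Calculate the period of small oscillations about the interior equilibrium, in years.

Here r = 0.984 and m = 0.13, so r·m = 0.128.
ω = √0.128 = 0.358 per year, hence T = 2π/ω ≈ 17.6 years.

T ≈ 17.6 years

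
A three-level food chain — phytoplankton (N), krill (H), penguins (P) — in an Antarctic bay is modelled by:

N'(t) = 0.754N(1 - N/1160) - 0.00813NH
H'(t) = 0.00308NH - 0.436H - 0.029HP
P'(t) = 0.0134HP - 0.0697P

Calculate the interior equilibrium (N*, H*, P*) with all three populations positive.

N* ≈ 1090, H* ≈ 5.2, P* ≈ 101

From dP/dt = 0: 0.0134H* = 0.0697, so H* = 5.2.
From dN/dt = 0: 0.754(1 - N*/1160) = 0.00813·5.2, giving N* = 1160·(1 - 0.0561) = 1090.
From dH/dt = 0: 0.00308·1090 - 0.436 = 0.029P*, so P* = 2.94/0.029 = 101.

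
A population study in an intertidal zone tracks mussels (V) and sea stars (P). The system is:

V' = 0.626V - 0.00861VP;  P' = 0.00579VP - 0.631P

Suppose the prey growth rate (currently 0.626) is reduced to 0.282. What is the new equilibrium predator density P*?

P* ≈ 32.8

At the interior fixed point, setting dV/dt = 0 with V > 0 fixes P* = (prey growth rate)/(VP coefficient) — independent of the other coefficients.
With the change, P* = 0.282/0.00861 = 32.8; it falls from 72.7.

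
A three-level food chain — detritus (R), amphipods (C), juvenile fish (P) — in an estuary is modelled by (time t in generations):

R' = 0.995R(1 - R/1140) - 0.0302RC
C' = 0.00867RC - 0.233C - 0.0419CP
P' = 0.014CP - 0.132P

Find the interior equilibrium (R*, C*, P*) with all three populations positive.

R* ≈ 814, C* ≈ 9.43, P* ≈ 163

From dP/dt = 0: 0.014C* = 0.132, so C* = 9.43.
From dR/dt = 0: 0.995(1 - R*/1140) = 0.0302·9.43, giving R* = 1140·(1 - 0.286) = 814.
From dC/dt = 0: 0.00867·814 - 0.233 = 0.0419P*, so P* = 6.82/0.0419 = 163.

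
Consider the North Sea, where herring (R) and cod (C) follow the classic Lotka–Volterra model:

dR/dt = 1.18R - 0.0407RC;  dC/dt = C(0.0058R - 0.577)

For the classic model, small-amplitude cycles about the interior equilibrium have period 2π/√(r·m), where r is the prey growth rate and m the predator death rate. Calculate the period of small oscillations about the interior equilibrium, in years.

Here r = 1.18 and m = 0.577, so r·m = 0.681.
ω = √0.681 = 0.825 per year, hence T = 2π/ω ≈ 7.61 years.

T ≈ 7.61 years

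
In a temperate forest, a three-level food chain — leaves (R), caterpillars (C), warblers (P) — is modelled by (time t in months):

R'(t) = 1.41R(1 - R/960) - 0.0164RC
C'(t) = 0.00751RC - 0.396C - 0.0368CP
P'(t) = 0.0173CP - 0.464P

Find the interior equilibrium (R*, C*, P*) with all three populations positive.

R* ≈ 661, C* ≈ 26.8, P* ≈ 124

From dP/dt = 0: 0.0173C* = 0.464, so C* = 26.8.
From dR/dt = 0: 1.41(1 - R*/960) = 0.0164·26.8, giving R* = 960·(1 - 0.312) = 661.
From dC/dt = 0: 0.00751·661 - 0.396 = 0.0368P*, so P* = 4.56/0.0368 = 124.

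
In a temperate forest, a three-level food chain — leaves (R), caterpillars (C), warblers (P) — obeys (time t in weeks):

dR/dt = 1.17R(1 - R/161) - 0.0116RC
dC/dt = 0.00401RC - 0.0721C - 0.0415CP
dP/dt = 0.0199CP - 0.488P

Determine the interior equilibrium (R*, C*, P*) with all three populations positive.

From dP/dt = 0: 0.0199C* = 0.488, so C* = 24.5.
From dR/dt = 0: 1.17(1 - R*/161) = 0.0116·24.5, giving R* = 161·(1 - 0.243) = 122.
From dC/dt = 0: 0.00401·122 - 0.0721 = 0.0415P*, so P* = 0.417/0.0415 = 10.

R* ≈ 122, C* ≈ 24.5, P* ≈ 10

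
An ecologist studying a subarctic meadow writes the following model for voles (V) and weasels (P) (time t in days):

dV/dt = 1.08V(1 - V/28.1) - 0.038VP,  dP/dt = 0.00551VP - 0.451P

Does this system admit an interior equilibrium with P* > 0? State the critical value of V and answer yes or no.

Threshold V = 81.9; K < 81.9, so no, the predator goes extinct.

The predator equation gives dP/dt > 0 only when V > 0.451/0.00551 = 81.9.
Without the predator, V → K = 28.1. Since 28.1 < 81.9, the predator cannot invade.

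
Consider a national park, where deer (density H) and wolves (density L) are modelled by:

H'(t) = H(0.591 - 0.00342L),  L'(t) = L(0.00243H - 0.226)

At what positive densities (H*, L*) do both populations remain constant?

Set dL/dt = 0 with L > 0: 0.00243H - 0.226 = 0, so H* = 0.226/0.00243 = 93.
Set dH/dt = 0 with H > 0: 0.591 - 0.00342L = 0, so L* = 0.591/0.00342 = 173.

H* ≈ 93, L* ≈ 173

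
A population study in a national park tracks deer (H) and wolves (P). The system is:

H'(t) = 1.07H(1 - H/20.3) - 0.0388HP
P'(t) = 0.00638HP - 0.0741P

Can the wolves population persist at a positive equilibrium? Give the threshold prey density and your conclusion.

Threshold H = 11.6; K > 11.6, so yes, the predator persists.

The predator equation gives dP/dt > 0 only when H > 0.0741/0.00638 = 11.6.
Without the predator, H → K = 20.3. Since 20.3 > 11.6, the predator can invade and persist.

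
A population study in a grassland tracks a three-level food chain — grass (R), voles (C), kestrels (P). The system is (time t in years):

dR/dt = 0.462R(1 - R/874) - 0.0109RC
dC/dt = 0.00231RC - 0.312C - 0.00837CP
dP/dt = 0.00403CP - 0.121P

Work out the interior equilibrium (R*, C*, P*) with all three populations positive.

R* ≈ 255, C* ≈ 30, P* ≈ 33.1

From dP/dt = 0: 0.00403C* = 0.121, so C* = 30.
From dR/dt = 0: 0.462(1 - R*/874) = 0.0109·30, giving R* = 874·(1 - 0.708) = 255.
From dC/dt = 0: 0.00231·255 - 0.312 = 0.00837P*, so P* = 0.277/0.00837 = 33.1.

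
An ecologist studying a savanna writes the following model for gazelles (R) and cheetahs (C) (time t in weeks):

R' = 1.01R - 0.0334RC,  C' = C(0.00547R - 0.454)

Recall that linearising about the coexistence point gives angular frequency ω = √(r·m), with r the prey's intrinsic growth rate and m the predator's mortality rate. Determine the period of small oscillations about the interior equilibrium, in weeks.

Here r = 1.01 and m = 0.454, so r·m = 0.459.
ω = √0.459 = 0.677 per week, hence T = 2π/ω ≈ 9.28 weeks.

T ≈ 9.28 weeks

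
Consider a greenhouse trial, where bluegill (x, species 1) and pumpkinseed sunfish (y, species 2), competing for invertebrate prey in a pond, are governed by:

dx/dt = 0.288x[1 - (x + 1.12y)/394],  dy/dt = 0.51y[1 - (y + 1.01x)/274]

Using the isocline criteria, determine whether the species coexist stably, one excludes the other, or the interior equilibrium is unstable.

Compare the nullcline intercepts: K1/α12 = 394/1.12 = 352 > K2 = 274; K2/α21 = 274/1.01 = 271 < K1 = 394.
Since the inequalities point opposite ways, species 1 can invade but species 2 cannot.

species 1 excludes species 2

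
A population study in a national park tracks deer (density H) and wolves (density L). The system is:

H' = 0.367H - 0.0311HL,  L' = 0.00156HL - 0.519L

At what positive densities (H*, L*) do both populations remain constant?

Set dL/dt = 0 with L > 0: 0.00156H - 0.519 = 0, so H* = 0.519/0.00156 = 333.
Set dH/dt = 0 with H > 0: 0.367 - 0.0311L = 0, so L* = 0.367/0.0311 = 11.8.

H* ≈ 333, L* ≈ 11.8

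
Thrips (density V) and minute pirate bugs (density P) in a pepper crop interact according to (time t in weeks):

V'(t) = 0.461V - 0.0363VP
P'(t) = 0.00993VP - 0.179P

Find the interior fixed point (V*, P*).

Set dP/dt = 0 with P > 0: 0.00993V - 0.179 = 0, so V* = 0.179/0.00993 = 18.
Set dV/dt = 0 with V > 0: 0.461 - 0.0363P = 0, so P* = 0.461/0.0363 = 12.7.

V* ≈ 18, P* ≈ 12.7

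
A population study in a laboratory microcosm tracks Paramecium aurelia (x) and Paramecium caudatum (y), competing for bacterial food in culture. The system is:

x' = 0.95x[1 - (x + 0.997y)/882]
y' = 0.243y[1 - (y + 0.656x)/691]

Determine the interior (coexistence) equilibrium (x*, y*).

Setting both brackets to zero gives the nullclines x + 0.997y = 882 and 0.656x + y = 691.
Substituting y = 691 - 0.656x into the first: x(1 - 0.997·0.656) = 882 - 0.997·691.
So x* = 193/0.346 = 558, and then y* = 691 - 0.656·558 = 325.

x* ≈ 558, y* ≈ 325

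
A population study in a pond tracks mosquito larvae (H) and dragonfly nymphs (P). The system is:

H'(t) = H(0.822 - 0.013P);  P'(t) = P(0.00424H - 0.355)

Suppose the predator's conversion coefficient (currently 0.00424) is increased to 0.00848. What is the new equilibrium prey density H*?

At the interior fixed point, setting dP/dt = 0 with P > 0 fixes H* = (predator death rate)/(HP coefficient) — independent of the other coefficients.
With the change, H* = 0.355/0.00848 = 41.9; it falls from 83.7.

H* ≈ 41.9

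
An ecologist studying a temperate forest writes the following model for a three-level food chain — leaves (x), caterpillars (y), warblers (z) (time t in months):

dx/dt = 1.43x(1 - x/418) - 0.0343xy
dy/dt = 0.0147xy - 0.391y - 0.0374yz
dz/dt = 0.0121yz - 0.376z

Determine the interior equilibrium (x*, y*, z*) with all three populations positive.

x* ≈ 106, y* ≈ 31.1, z* ≈ 31.4

From dz/dt = 0: 0.0121y* = 0.376, so y* = 31.1.
From dx/dt = 0: 1.43(1 - x*/418) = 0.0343·31.1, giving x* = 418·(1 - 0.745) = 106.
From dy/dt = 0: 0.0147·106 - 0.391 = 0.0374z*, so z* = 1.17/0.0374 = 31.4.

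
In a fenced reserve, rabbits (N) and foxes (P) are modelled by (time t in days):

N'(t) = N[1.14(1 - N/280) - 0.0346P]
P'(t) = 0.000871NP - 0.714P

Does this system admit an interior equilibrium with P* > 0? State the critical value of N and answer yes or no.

The predator equation gives dP/dt > 0 only when N > 0.714/0.000871 = 820.
Without the predator, N → K = 280. Since 280 < 820, the predator cannot invade.

Threshold N = 820; K < 820, so no, the predator goes extinct.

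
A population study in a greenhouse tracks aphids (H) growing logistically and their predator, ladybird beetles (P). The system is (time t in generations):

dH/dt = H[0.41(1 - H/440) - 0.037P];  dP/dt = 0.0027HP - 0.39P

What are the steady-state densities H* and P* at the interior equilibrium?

From dP/dt = 0 with P > 0: 0.0027H* = 0.39, so H* = 144.
Substitute into dH/dt = 0: 0.41(1 - 144/440) = 0.037P*.
The bracket is 0.672, giving P* = 0.275/0.037 = 7.44.

H* ≈ 144, P* ≈ 7.44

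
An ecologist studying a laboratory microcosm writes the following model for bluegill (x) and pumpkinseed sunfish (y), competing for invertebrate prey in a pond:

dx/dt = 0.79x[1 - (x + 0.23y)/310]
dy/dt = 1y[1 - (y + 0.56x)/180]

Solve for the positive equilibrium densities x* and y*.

x* ≈ 308, y* ≈ 7.35

Setting both brackets to zero gives the nullclines x + 0.23y = 310 and 0.56x + y = 180.
Substituting y = 180 - 0.56x into the first: x(1 - 0.23·0.56) = 310 - 0.23·180.
So x* = 269/0.871 = 308, and then y* = 180 - 0.56·308 = 7.35.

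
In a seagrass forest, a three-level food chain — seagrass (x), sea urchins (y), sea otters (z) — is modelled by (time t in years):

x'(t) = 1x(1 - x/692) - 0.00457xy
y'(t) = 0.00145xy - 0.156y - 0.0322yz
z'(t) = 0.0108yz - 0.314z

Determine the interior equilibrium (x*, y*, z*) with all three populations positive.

From dz/dt = 0: 0.0108y* = 0.314, so y* = 29.1.
From dx/dt = 0: 1(1 - x*/692) = 0.00457·29.1, giving x* = 692·(1 - 0.133) = 600.
From dy/dt = 0: 0.00145·600 - 0.156 = 0.0322z*, so z* = 0.714/0.0322 = 22.2.

x* ≈ 600, y* ≈ 29.1, z* ≈ 22.2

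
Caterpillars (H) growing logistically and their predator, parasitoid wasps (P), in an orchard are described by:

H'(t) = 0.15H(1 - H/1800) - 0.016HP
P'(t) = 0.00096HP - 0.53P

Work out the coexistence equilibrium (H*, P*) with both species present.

From dP/dt = 0 with P > 0: 0.00096H* = 0.53, so H* = 552.
Substitute into dH/dt = 0: 0.15(1 - 552/1800) = 0.016P*.
The bracket is 0.693, giving P* = 0.104/0.016 = 6.5.

H* ≈ 552, P* ≈ 6.5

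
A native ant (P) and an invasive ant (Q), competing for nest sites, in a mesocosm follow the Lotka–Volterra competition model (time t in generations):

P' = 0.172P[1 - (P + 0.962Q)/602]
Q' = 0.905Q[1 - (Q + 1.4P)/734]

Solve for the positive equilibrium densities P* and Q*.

P* ≈ 300, Q* ≈ 314

Setting both brackets to zero gives the nullclines P + 0.962Q = 602 and 1.4P + Q = 734.
Substituting Q = 734 - 1.4P into the first: P(1 - 0.962·1.4) = 602 - 0.962·734.
So P* = -104/-0.347 = 300, and then Q* = 734 - 1.4·300 = 314.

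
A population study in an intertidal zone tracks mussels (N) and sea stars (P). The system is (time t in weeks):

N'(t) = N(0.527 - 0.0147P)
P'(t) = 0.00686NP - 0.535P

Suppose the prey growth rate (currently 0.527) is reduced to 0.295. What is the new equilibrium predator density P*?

At the interior fixed point, setting dN/dt = 0 with N > 0 fixes P* = (prey growth rate)/(NP coefficient) — independent of the other coefficients.
With the change, P* = 0.295/0.0147 = 20.1; it falls from 35.9.

P* ≈ 20.1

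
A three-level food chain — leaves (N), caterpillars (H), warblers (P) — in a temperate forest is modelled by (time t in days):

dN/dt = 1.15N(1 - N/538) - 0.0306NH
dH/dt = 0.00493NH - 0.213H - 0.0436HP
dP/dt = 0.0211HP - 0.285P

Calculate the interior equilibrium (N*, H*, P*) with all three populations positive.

From dP/dt = 0: 0.0211H* = 0.285, so H* = 13.5.
From dN/dt = 0: 1.15(1 - N*/538) = 0.0306·13.5, giving N* = 538·(1 - 0.359) = 345.
From dH/dt = 0: 0.00493·345 - 0.213 = 0.0436P*, so P* = 1.49/0.0436 = 34.1.

N* ≈ 345, H* ≈ 13.5, P* ≈ 34.1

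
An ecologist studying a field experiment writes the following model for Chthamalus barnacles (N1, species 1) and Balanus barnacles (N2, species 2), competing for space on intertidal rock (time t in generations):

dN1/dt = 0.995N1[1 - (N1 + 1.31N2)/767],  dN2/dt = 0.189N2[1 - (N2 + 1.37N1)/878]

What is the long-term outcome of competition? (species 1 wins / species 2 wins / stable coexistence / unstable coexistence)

unstable coexistence (outcome depends on initial conditions)

Compare the nullcline intercepts: K1/α12 = 767/1.31 = 585 < K2 = 878; K2/α21 = 878/1.37 = 641 < K1 = 767.
Since both are reversed, neither can invade when rare; the interior point is a saddle.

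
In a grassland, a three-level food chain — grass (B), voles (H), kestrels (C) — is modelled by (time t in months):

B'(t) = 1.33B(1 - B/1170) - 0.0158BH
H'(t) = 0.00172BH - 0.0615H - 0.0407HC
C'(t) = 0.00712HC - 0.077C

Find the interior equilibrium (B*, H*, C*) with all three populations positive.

B* ≈ 1020, H* ≈ 10.8, C* ≈ 41.6

From dC/dt = 0: 0.00712H* = 0.077, so H* = 10.8.
From dB/dt = 0: 1.33(1 - B*/1170) = 0.0158·10.8, giving B* = 1170·(1 - 0.128) = 1020.
From dH/dt = 0: 0.00172·1020 - 0.0615 = 0.0407C*, so C* = 1.69/0.0407 = 41.6.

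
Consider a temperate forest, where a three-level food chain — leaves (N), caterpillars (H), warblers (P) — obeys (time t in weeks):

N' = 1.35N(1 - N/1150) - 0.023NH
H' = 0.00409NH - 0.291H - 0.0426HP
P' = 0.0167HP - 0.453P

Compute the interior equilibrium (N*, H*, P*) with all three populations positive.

From dP/dt = 0: 0.0167H* = 0.453, so H* = 27.1.
From dN/dt = 0: 1.35(1 - N*/1150) = 0.023·27.1, giving N* = 1150·(1 - 0.462) = 619.
From dH/dt = 0: 0.00409·619 - 0.291 = 0.0426P*, so P* = 2.24/0.0426 = 52.6.

N* ≈ 619, H* ≈ 27.1, P* ≈ 52.6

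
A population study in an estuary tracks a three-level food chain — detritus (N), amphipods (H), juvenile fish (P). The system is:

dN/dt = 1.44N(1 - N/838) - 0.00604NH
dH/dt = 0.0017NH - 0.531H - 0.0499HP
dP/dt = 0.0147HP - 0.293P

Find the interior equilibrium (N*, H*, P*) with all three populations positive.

From dP/dt = 0: 0.0147H* = 0.293, so H* = 19.9.
From dN/dt = 0: 1.44(1 - N*/838) = 0.00604·19.9, giving N* = 838·(1 - 0.0836) = 768.
From dH/dt = 0: 0.0017·768 - 0.531 = 0.0499P*, so P* = 0.774/0.0499 = 15.5.

N* ≈ 768, H* ≈ 19.9, P* ≈ 15.5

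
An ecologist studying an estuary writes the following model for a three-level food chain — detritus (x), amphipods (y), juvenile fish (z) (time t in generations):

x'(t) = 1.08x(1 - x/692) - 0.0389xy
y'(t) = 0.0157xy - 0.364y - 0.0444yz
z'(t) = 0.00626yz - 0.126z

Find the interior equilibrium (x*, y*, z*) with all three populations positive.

From dz/dt = 0: 0.00626y* = 0.126, so y* = 20.1.
From dx/dt = 0: 1.08(1 - x*/692) = 0.0389·20.1, giving x* = 692·(1 - 0.725) = 190.
From dy/dt = 0: 0.0157·190 - 0.364 = 0.0444z*, so z* = 2.62/0.0444 = 59.1.

x* ≈ 190, y* ≈ 20.1, z* ≈ 59.1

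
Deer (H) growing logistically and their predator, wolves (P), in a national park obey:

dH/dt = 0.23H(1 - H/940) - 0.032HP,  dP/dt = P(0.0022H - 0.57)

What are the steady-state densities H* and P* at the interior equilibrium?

From dP/dt = 0 with P > 0: 0.0022H* = 0.57, so H* = 259.
Substitute into dH/dt = 0: 0.23(1 - 259/940) = 0.032P*.
The bracket is 0.724, giving P* = 0.167/0.032 = 5.21.

H* ≈ 259, P* ≈ 5.21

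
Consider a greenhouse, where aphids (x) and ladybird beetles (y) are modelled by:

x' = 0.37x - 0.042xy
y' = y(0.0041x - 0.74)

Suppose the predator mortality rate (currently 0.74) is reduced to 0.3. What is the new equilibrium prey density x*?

x* ≈ 73.2

At the interior fixed point, setting dy/dt = 0 with y > 0 fixes x* = (predator death rate)/(xy coefficient) — independent of the other coefficients.
With the change, x* = 0.3/0.0041 = 73.2; it falls from 180.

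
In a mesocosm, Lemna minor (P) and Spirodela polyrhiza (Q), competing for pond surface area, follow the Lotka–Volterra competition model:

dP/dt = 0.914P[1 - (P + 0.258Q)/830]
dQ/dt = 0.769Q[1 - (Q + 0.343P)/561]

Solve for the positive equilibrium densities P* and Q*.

Setting both brackets to zero gives the nullclines P + 0.258Q = 830 and 0.343P + Q = 561.
Substituting Q = 561 - 0.343P into the first: P(1 - 0.258·0.343) = 830 - 0.258·561.
So P* = 685/0.912 = 752, and then Q* = 561 - 0.343·752 = 303.

P* ≈ 752, Q* ≈ 303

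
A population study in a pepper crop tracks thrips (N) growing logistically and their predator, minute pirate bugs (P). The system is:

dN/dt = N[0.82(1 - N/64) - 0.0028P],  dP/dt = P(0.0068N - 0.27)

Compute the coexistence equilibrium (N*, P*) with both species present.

From dP/dt = 0 with P > 0: 0.0068N* = 0.27, so N* = 39.7.
Substitute into dN/dt = 0: 0.82(1 - 39.7/64) = 0.0028P*.
The bracket is 0.38, giving P* = 0.311/0.0028 = 111.

N* ≈ 39.7, P* ≈ 111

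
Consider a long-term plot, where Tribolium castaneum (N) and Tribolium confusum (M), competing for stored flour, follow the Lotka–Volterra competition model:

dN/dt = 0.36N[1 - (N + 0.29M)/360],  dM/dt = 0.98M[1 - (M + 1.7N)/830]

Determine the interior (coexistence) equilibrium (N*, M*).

N* ≈ 235, M* ≈ 430

Setting both brackets to zero gives the nullclines N + 0.29M = 360 and 1.7N + M = 830.
Substituting M = 830 - 1.7N into the first: N(1 - 0.29·1.7) = 360 - 0.29·830.
So N* = 119/0.507 = 235, and then M* = 830 - 1.7·235 = 430.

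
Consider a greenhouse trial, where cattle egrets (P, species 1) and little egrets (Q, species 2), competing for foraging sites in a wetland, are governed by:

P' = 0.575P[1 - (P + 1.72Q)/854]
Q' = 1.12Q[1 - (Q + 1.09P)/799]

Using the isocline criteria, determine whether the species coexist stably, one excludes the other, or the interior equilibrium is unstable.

unstable coexistence (outcome depends on initial conditions)

Compare the nullcline intercepts: K1/α12 = 854/1.72 = 497 < K2 = 799; K2/α21 = 799/1.09 = 733 < K1 = 854.
Since both are reversed, neither can invade when rare; the interior point is a saddle.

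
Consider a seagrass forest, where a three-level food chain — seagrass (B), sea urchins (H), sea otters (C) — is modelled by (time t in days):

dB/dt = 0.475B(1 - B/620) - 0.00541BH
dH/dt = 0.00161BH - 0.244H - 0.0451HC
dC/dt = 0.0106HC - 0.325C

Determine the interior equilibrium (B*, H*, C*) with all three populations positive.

B* ≈ 403, H* ≈ 30.7, C* ≈ 8.99

From dC/dt = 0: 0.0106H* = 0.325, so H* = 30.7.
From dB/dt = 0: 0.475(1 - B*/620) = 0.00541·30.7, giving B* = 620·(1 - 0.349) = 403.
From dH/dt = 0: 0.00161·403 - 0.244 = 0.0451C*, so C* = 0.406/0.0451 = 8.99.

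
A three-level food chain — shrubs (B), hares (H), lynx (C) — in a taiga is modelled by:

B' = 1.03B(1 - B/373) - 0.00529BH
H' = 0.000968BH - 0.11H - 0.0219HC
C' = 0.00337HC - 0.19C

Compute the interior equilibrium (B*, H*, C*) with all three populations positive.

From dC/dt = 0: 0.00337H* = 0.19, so H* = 56.4.
From dB/dt = 0: 1.03(1 - B*/373) = 0.00529·56.4, giving B* = 373·(1 - 0.29) = 265.
From dH/dt = 0: 0.000968·265 - 0.11 = 0.0219C*, so C* = 0.147/0.0219 = 6.69.

B* ≈ 265, H* ≈ 56.4, C* ≈ 6.69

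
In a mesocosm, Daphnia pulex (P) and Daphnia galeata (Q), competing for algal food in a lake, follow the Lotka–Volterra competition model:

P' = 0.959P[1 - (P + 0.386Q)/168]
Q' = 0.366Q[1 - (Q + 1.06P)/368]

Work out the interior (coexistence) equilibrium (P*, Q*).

Setting both brackets to zero gives the nullclines P + 0.386Q = 168 and 1.06P + Q = 368.
Substituting Q = 368 - 1.06P into the first: P(1 - 0.386·1.06) = 168 - 0.386·368.
So P* = 26/0.591 = 43.9, and then Q* = 368 - 1.06·43.9 = 321.

P* ≈ 43.9, Q* ≈ 321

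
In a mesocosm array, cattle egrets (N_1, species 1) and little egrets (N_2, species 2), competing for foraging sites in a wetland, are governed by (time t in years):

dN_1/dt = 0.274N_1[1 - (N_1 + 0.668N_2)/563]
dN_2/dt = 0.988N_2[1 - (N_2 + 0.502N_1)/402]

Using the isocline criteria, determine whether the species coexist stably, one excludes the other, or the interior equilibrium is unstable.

Compare the nullcline intercepts: K1/α12 = 563/0.668 = 843 > K2 = 402; K2/α21 = 402/0.502 = 801 > K1 = 563.
Since both inequalities hold, each species can invade when rare, so the interior equilibrium is stable.

stable coexistence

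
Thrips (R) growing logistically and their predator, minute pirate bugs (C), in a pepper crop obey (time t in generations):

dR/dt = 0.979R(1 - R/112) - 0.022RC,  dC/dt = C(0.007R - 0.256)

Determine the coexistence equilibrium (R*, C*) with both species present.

From dC/dt = 0 with C > 0: 0.007R* = 0.256, so R* = 36.6.
Substitute into dR/dt = 0: 0.979(1 - 36.6/112) = 0.022C*.
The bracket is 0.673, giving C* = 0.659/0.022 = 30.

R* ≈ 36.6, C* ≈ 30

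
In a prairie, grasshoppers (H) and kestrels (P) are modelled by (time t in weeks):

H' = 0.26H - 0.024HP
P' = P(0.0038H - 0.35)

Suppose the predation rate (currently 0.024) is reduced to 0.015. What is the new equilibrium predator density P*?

At the interior fixed point, setting dH/dt = 0 with H > 0 fixes P* = (prey growth rate)/(HP coefficient) — independent of the other coefficients.
With the change, P* = 0.26/0.015 = 17.3; it rises from 10.8.

P* ≈ 17.3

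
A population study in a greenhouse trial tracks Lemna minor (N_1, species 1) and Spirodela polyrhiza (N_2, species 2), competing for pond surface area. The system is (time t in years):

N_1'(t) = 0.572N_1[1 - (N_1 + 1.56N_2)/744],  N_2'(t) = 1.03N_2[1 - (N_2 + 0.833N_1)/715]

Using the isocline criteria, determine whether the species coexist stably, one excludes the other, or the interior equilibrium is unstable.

species 2 excludes species 1

Compare the nullcline intercepts: K1/α12 = 744/1.56 = 477 < K2 = 715; K2/α21 = 715/0.833 = 858 > K1 = 744.
Since the inequalities point opposite ways, species 2 can invade but species 1 cannot.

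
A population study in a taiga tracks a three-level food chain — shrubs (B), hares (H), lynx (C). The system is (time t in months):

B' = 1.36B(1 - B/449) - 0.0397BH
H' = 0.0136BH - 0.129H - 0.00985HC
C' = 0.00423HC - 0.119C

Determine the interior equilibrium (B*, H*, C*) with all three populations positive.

From dC/dt = 0: 0.00423H* = 0.119, so H* = 28.1.
From dB/dt = 0: 1.36(1 - B*/449) = 0.0397·28.1, giving B* = 449·(1 - 0.821) = 80.3.
From dH/dt = 0: 0.0136·80.3 - 0.129 = 0.00985C*, so C* = 0.963/0.00985 = 97.7.

B* ≈ 80.3, H* ≈ 28.1, C* ≈ 97.7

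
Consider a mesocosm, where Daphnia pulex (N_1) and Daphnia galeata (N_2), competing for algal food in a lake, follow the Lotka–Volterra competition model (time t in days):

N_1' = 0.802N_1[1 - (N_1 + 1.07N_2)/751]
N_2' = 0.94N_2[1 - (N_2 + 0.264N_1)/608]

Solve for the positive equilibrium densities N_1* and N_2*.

N_1* ≈ 140, N_2* ≈ 571

Setting both brackets to zero gives the nullclines N_1 + 1.07N_2 = 751 and 0.264N_1 + N_2 = 608.
Substituting N_2 = 608 - 0.264N_1 into the first: N_1(1 - 1.07·0.264) = 751 - 1.07·608.
So N_1* = 100/0.718 = 140, and then N_2* = 608 - 0.264·140 = 571.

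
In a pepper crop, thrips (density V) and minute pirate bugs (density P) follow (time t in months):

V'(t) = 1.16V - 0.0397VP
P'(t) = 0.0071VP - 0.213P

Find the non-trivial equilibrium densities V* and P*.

Set dP/dt = 0 with P > 0: 0.0071V - 0.213 = 0, so V* = 0.213/0.0071 = 30.
Set dV/dt = 0 with V > 0: 1.16 - 0.0397P = 0, so P* = 1.16/0.0397 = 29.2.

V* ≈ 30, P* ≈ 29.2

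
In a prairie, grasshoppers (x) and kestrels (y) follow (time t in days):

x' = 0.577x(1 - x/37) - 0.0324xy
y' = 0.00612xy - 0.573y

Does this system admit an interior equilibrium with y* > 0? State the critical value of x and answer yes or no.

The predator equation gives dy/dt > 0 only when x > 0.573/0.00612 = 93.6.
Without the predator, x → K = 37. Since 37 < 93.6, the predator cannot invade.

Threshold x = 93.6; K < 93.6, so no, the predator goes extinct.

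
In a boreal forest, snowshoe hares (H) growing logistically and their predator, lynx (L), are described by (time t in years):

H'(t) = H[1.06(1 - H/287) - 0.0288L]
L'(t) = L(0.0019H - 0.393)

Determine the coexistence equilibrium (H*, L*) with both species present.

H* ≈ 207, L* ≈ 10.3

From dL/dt = 0 with L > 0: 0.0019H* = 0.393, so H* = 207.
Substitute into dH/dt = 0: 1.06(1 - 207/287) = 0.0288L*.
The bracket is 0.279, giving L* = 0.296/0.0288 = 10.3.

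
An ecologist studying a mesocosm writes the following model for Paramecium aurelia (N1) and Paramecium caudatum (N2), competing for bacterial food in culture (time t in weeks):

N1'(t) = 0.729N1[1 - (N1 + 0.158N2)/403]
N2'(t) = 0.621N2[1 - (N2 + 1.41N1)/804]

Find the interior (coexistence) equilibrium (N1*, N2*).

N1* ≈ 355, N2* ≈ 303

Setting both brackets to zero gives the nullclines N1 + 0.158N2 = 403 and 1.41N1 + N2 = 804.
Substituting N2 = 804 - 1.41N1 into the first: N1(1 - 0.158·1.41) = 403 - 0.158·804.
So N1* = 276/0.777 = 355, and then N2* = 804 - 1.41·355 = 303.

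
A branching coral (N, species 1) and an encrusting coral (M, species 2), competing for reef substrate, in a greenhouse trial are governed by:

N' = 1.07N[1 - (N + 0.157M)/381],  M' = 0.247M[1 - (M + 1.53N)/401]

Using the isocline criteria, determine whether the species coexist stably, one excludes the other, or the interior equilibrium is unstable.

species 1 excludes species 2

Compare the nullcline intercepts: K1/α12 = 381/0.157 = 2430 > K2 = 401; K2/α21 = 401/1.53 = 262 < K1 = 381.
Since the inequalities point opposite ways, species 1 can invade but species 2 cannot.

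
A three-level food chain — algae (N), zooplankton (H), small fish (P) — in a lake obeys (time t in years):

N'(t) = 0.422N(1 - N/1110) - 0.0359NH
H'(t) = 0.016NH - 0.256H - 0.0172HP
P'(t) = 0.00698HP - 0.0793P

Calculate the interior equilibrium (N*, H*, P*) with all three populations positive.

N* ≈ 37.2, H* ≈ 11.4, P* ≈ 19.7

From dP/dt = 0: 0.00698H* = 0.0793, so H* = 11.4.
From dN/dt = 0: 0.422(1 - N*/1110) = 0.0359·11.4, giving N* = 1110·(1 - 0.966) = 37.2.
From dH/dt = 0: 0.016·37.2 - 0.256 = 0.0172P*, so P* = 0.339/0.0172 = 19.7.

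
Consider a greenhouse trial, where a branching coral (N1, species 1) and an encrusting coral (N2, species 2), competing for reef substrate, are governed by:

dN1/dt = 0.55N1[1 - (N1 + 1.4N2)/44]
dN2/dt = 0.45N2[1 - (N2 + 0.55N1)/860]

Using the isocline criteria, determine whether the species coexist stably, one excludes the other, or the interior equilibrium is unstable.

Compare the nullcline intercepts: K1/α12 = 44/1.4 = 31.4 < K2 = 860; K2/α21 = 860/0.55 = 1560 > K1 = 44.
Since the inequalities point opposite ways, species 2 can invade but species 1 cannot.

species 2 excludes species 1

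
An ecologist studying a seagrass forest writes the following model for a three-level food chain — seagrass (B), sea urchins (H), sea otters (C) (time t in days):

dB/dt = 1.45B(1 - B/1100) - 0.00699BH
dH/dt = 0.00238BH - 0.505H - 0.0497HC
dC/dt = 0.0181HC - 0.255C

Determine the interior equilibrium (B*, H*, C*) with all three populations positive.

B* ≈ 1030, H* ≈ 14.1, C* ≈ 38.9

From dC/dt = 0: 0.0181H* = 0.255, so H* = 14.1.
From dB/dt = 0: 1.45(1 - B*/1100) = 0.00699·14.1, giving B* = 1100·(1 - 0.0679) = 1030.
From dH/dt = 0: 0.00238·1030 - 0.505 = 0.0497C*, so C* = 1.94/0.0497 = 38.9.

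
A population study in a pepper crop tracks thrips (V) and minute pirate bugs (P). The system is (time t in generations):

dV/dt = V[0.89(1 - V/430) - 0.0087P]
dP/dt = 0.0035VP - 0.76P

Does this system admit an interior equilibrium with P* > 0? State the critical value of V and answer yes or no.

The predator equation gives dP/dt > 0 only when V > 0.76/0.0035 = 217.
Without the predator, V → K = 430. Since 430 > 217, the predator can invade and persist.

Threshold V = 217; K > 217, so yes, the predator persists.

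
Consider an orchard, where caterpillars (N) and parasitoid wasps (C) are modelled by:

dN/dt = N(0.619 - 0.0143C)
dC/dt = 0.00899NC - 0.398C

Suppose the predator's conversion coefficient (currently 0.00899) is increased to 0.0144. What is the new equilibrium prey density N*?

At the interior fixed point, setting dC/dt = 0 with C > 0 fixes N* = (predator death rate)/(NC coefficient) — independent of the other coefficients.
With the change, N* = 0.398/0.0144 = 27.6; it falls from 44.3.

N* ≈ 27.6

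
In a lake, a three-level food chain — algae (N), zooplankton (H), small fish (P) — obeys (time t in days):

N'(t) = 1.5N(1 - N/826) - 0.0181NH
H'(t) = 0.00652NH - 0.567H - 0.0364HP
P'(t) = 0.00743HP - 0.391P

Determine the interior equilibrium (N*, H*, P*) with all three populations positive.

From dP/dt = 0: 0.00743H* = 0.391, so H* = 52.6.
From dN/dt = 0: 1.5(1 - N*/826) = 0.0181·52.6, giving N* = 826·(1 - 0.635) = 301.
From dH/dt = 0: 0.00652·301 - 0.567 = 0.0364P*, so P* = 1.4/0.0364 = 38.4.

N* ≈ 301, H* ≈ 52.6, P* ≈ 38.4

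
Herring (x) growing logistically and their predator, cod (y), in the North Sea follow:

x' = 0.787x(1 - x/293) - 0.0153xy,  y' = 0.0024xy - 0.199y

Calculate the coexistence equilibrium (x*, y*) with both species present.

x* ≈ 82.9, y* ≈ 36.9

From dy/dt = 0 with y > 0: 0.0024x* = 0.199, so x* = 82.9.
Substitute into dx/dt = 0: 0.787(1 - 82.9/293) = 0.0153y*.
The bracket is 0.717, giving y* = 0.564/0.0153 = 36.9.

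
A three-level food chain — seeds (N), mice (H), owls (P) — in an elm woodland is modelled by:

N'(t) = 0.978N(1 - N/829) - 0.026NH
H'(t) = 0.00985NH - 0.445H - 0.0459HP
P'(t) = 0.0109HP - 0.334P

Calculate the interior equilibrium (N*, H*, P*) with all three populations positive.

N* ≈ 154, H* ≈ 30.6, P* ≈ 23.3

From dP/dt = 0: 0.0109H* = 0.334, so H* = 30.6.
From dN/dt = 0: 0.978(1 - N*/829) = 0.026·30.6, giving N* = 829·(1 - 0.815) = 154.
From dH/dt = 0: 0.00985·154 - 0.445 = 0.0459P*, so P* = 1.07/0.0459 = 23.3.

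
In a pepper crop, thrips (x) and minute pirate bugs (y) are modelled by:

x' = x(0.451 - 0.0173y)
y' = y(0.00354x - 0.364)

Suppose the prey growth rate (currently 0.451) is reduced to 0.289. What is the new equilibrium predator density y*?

At the interior fixed point, setting dx/dt = 0 with x > 0 fixes y* = (prey growth rate)/(xy coefficient) — independent of the other coefficients.
With the change, y* = 0.289/0.0173 = 16.7; it falls from 26.1.

y* ≈ 16.7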